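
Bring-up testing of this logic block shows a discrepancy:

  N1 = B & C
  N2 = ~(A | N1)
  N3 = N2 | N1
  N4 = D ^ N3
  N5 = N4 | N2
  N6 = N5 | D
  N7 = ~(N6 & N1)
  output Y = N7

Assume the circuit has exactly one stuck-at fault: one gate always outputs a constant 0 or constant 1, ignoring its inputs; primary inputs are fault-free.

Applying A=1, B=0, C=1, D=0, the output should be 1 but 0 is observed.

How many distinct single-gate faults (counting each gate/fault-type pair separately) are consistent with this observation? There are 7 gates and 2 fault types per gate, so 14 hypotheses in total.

2

Fault-free: N1=0, N2=0, N3=0, N4=0, N5=0, N6=0, N7=1 → 1. Observed 0.
  N1 stuck-at-0: output 1 ✗
  N1 stuck-at-1: output 0 ✓
  N2 stuck-at-0: output 1 ✗
  N2 stuck-at-1: output 1 ✗
  N3 stuck-at-0: output 1 ✗
  N3 stuck-at-1: output 1 ✗
  N4 stuck-at-0: output 1 ✗
  N4 stuck-at-1: output 1 ✗
  N5 stuck-at-0: output 1 ✗
  N5 stuck-at-1: output 1 ✗
  N6 stuck-at-0: output 1 ✗
  N6 stuck-at-1: output 1 ✗
  N7 stuck-at-0: output 0 ✓
  N7 stuck-at-1: output 1 ✗
Consistent faults: {N1 stuck-at-1, N7 stuck-at-0} — 2 in all.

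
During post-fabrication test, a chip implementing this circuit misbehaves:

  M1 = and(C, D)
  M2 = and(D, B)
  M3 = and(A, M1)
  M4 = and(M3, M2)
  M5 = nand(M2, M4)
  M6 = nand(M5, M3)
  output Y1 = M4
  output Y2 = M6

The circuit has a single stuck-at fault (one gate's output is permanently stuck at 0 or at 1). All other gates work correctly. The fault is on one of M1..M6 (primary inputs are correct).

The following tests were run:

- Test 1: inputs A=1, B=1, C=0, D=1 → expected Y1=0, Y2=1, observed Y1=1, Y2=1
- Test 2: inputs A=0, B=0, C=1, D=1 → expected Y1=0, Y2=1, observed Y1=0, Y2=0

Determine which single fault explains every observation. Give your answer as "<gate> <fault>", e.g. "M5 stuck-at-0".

Fault-free values for test 1 (A=1, B=1, C=0, D=1): M1=0, M2=1, M3=0, M4=0, M5=1, M6=1, giving Y1=0, Y2=1. Observed Y1=1, Y2=1.
Test 1: faults giving observed Y1=1, Y2=1 are {M1 stuck-at-1, M3 stuck-at-1, M4 stuck-at-1}.
Test 2 (A=0, B=0, C=1, D=1): fault-free M1=1, M2=0, M3=0, M4=0, M5=1, M6=1 → Y1=0, Y2=1; observed Y1=0, Y2=0. Eliminates M1 stuck-at-1, M4 stuck-at-1.
Only M3 stuck-at-1 is consistent with every test.

M3 stuck-at-1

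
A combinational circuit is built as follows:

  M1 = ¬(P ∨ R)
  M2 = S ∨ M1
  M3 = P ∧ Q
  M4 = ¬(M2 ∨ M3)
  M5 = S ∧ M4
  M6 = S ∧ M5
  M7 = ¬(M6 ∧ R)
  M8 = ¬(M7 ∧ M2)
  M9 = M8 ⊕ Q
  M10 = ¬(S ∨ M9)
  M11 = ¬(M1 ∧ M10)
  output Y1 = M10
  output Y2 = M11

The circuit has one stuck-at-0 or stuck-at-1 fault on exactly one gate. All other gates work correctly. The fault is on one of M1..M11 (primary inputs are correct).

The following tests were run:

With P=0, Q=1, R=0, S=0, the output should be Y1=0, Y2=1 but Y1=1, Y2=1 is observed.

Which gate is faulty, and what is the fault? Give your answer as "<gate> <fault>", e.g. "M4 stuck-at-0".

Fault-free values for test 1 (P=0, Q=1, R=0, S=0): M1=1, M2=1, M3=0, M4=0, M5=0, M6=0, M7=1, M8=0, M9=1, M10=0, M11=1, giving Y1=0, Y2=1. Observed Y1=1, Y2=1.
Test 1: faults giving observed Y1=1, Y2=1 are {M1 stuck-at-0}.
Only M1 stuck-at-0 is consistent with every test.

M1 stuck-at-0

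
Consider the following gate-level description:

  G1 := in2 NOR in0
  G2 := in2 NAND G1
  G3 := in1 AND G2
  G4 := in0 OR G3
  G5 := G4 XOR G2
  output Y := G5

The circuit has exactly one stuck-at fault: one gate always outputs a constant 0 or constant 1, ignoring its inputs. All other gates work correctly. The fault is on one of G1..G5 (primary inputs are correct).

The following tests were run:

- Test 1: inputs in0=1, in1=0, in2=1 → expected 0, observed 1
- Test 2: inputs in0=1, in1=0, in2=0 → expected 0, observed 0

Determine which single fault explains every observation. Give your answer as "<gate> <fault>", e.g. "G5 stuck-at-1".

G1 stuck-at-1

Fault-free values for test 1 (in0=1, in1=0, in2=1): G1=0, G2=1, G3=0, G4=1, G5=0, giving Y=0. Observed 1.
Test 1: faults giving observed 1 are {G1 stuck-at-1, G2 stuck-at-0, G4 stuck-at-0, G5 stuck-at-1}.
Test 2 (in0=1, in1=0, in2=0): fault-free G1=0, G2=1, G3=0, G4=1, G5=0 → 0; observed 0. Eliminates G2 stuck-at-0, G4 stuck-at-0, G5 stuck-at-1.
Only G1 stuck-at-1 is consistent with every test.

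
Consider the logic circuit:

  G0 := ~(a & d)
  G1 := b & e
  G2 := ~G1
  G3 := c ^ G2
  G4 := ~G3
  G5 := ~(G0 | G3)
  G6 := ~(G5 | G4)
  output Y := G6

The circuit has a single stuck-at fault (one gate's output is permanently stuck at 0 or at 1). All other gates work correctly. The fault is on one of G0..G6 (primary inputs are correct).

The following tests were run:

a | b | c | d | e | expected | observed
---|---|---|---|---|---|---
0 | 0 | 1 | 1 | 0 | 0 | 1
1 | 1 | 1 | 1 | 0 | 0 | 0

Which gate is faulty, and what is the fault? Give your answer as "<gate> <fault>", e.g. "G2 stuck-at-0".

Fault-free values for test 1 (a=0, b=0, c=1, d=1, e=0): G0=1, G1=0, G2=1, G3=0, G4=1, G5=0, G6=0, giving Y=0. Observed 1.
Test 1: faults giving observed 1 are {G1 stuck-at-1, G2 stuck-at-0, G3 stuck-at-1, G4 stuck-at-0, G6 stuck-at-1}.
Test 2 (a=1, b=1, c=1, d=1, e=0): fault-free G0=0, G1=0, G2=1, G3=0, G4=1, G5=1, G6=0 → 0; observed 0. Eliminates G1 stuck-at-1, G2 stuck-at-0, G3 stuck-at-1, G6 stuck-at-1.
Only G4 stuck-at-0 is consistent with every test.

G4 stuck-at-0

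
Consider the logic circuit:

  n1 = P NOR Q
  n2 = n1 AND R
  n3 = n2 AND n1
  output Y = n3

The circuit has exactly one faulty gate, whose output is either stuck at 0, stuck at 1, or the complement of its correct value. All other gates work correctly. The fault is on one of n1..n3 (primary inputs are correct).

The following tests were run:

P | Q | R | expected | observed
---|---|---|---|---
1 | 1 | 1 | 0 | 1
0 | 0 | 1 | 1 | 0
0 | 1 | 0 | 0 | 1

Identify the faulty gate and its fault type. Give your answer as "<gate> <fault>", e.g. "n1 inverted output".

n3 inverted output

Fault-free values for test 1 (P=1, Q=1, R=1): n1=0, n2=0, n3=0, giving Y=0. Observed 1.
Test 1: faults giving observed 1 are {n1 stuck-at-1, n1 inverted output, n3 stuck-at-1, n3 inverted output}.
Test 2 (P=0, Q=0, R=1): fault-free n1=1, n2=1, n3=1 → 1; observed 0. Eliminates n1 stuck-at-1, n3 stuck-at-1.
Test 3 (P=0, Q=1, R=0): fault-free n1=0, n2=0, n3=0 → 0; observed 1. Eliminates n1 inverted output.
Only n3 inverted output is consistent with every test.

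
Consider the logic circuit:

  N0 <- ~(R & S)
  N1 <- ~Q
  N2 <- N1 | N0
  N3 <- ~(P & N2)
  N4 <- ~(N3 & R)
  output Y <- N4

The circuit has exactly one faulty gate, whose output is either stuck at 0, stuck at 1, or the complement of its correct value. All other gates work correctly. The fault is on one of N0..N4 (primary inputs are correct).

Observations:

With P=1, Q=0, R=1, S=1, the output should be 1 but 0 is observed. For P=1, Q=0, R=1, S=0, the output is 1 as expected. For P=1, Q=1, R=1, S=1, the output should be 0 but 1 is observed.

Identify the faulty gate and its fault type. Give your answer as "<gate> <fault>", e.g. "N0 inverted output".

Fault-free values for test 1 (P=1, Q=0, R=1, S=1): N0=0, N1=1, N2=1, N3=0, N4=1, giving Y=1. Observed 0.
Test 1: faults giving observed 0 are {N1 stuck-at-0, N1 inverted output, N2 stuck-at-0, N2 inverted output, N3 stuck-at-1, N3 inverted output, N4 stuck-at-0, N4 inverted output}.
Test 2 (P=1, Q=0, R=1, S=0): fault-free N0=1, N1=1, N2=1, N3=0, N4=1 → 1; observed 1. Eliminates N2 stuck-at-0, N2 inverted output, N3 stuck-at-1, N3 inverted output, N4 stuck-at-0, N4 inverted output.
Test 3 (P=1, Q=1, R=1, S=1): fault-free N0=0, N1=0, N2=0, N3=1, N4=0 → 0; observed 1. Eliminates N1 stuck-at-0.
Only N1 inverted output is consistent with every test.

N1 inverted output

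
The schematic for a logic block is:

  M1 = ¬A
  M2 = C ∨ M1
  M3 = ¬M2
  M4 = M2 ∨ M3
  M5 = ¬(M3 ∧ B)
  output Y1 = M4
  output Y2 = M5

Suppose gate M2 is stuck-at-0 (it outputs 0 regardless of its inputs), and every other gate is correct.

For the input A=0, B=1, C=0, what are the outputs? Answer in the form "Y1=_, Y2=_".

Y1=1, Y2=0

Propagate with M2 forced: M1=1, M2=0 [stuck-at-0], M3=1, M4=1, M5=0.
So the outputs are Y1=1, Y2=0. (Without the fault they would be Y1=1, Y2=1.)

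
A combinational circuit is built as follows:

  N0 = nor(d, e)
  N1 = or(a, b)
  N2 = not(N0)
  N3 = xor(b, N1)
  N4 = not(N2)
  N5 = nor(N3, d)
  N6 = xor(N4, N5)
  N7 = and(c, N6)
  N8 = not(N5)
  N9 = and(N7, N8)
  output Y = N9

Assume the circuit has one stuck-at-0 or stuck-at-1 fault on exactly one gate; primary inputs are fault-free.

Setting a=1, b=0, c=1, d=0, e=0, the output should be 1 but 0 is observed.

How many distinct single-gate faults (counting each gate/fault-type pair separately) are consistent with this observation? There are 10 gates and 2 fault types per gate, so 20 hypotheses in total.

Fault-free: N0=1, N1=1, N2=0, N3=1, N4=1, N5=0, N6=1, N7=1, N8=1, N9=1 → 1. Observed 0.
  N0: stuck-at-0 ✓; others ✗
  N1: stuck-at-0 ✓; others ✗
  N2: stuck-at-1 ✓; others ✗
  N3: stuck-at-0 ✓; others ✗
  N4: stuck-at-0 ✓; others ✗
  N5: stuck-at-1 ✓; others ✗
  N6: stuck-at-0 ✓; others ✗
  N7: stuck-at-0 ✓; others ✗
  N8: stuck-at-0 ✓; others ✗
  N9: stuck-at-0 ✓; others ✗
Consistent faults: {N0 stuck-at-0, N1 stuck-at-0, N2 stuck-at-1, N3 stuck-at-0, N4 stuck-at-0, N5 stuck-at-1, N6 stuck-at-0, N7 stuck-at-0, N8 stuck-at-0, N9 stuck-at-0} — 10 in all.

10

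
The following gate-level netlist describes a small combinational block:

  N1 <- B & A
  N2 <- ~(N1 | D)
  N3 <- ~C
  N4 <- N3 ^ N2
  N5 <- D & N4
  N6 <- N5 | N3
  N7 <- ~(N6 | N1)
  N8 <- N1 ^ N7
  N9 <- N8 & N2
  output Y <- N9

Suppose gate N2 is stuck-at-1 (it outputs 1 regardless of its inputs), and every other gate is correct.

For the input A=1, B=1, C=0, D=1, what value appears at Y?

Propagate with N2 forced: N1=1, N2=1 [stuck-at-1], N3=1, N4=0, N5=0, N6=1, N7=0, N8=1, N9=1.
So Y = 1. (Without the fault it would be 0.)

1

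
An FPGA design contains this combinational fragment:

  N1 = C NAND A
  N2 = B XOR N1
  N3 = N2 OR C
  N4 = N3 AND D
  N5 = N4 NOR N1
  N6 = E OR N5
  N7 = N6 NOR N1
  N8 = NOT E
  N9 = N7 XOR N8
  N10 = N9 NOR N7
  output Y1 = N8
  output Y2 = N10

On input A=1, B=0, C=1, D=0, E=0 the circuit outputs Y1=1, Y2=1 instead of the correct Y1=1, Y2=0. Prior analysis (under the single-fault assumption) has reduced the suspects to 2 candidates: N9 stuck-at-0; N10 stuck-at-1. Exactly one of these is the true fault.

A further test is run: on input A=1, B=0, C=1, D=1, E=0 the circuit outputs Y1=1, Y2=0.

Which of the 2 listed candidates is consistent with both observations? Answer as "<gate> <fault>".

Evaluate each candidate on input A=1, B=0, C=1, D=1, E=0:
  N9 stuck-at-0: N1=0, N2=0, N3=1, N4=1, N5=0, N6=0, N7=1, N8=1, N9=0 [stuck-at-0], N10=0 → Y1=1, Y2=0 — matches
  N10 stuck-at-1: N1=0, N2=0, N3=1, N4=1, N5=0, N6=0, N7=1, N8=1, N9=0, N10=1 [stuck-at-1] → Y1=1, Y2=1 — eliminated
Only N9 stuck-at-0 reproduces the observed Y1=1, Y2=0.

N9 stuck-at-0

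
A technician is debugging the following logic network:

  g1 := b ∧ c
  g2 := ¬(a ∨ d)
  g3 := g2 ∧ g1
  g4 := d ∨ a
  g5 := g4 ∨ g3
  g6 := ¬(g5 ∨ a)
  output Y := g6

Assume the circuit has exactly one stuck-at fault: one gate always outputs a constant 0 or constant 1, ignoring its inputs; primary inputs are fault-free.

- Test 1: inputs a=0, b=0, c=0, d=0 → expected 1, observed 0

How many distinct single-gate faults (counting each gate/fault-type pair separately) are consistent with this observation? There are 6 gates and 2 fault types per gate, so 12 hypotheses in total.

5

Fault-free: g1=0, g2=1, g3=0, g4=0, g5=0, g6=1 → 1. Observed 0.
  g1 stuck-at-0: output 1 ✗
  g1 stuck-at-1: output 0 ✓
  g2 stuck-at-0: output 1 ✗
  g2 stuck-at-1: output 1 ✗
  g3 stuck-at-0: output 1 ✗
  g3 stuck-at-1: output 0 ✓
  g4 stuck-at-0: output 1 ✗
  g4 stuck-at-1: output 0 ✓
  g5 stuck-at-0: output 1 ✗
  g5 stuck-at-1: output 0 ✓
  g6 stuck-at-0: output 0 ✓
  g6 stuck-at-1: output 1 ✗
Consistent faults: {g1 stuck-at-1, g3 stuck-at-1, g4 stuck-at-1, g5 stuck-at-1, g6 stuck-at-0} — 5 in all.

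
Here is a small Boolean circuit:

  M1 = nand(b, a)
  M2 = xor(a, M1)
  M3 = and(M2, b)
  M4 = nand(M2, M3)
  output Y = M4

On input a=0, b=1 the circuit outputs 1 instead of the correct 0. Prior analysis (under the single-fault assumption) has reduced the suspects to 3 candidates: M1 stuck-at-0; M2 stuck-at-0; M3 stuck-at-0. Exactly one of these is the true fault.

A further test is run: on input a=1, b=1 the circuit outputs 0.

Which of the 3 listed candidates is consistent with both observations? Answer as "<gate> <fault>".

M1 stuck-at-0

Evaluate each candidate on input a=1, b=1:
  M1 stuck-at-0: M1=0 [stuck-at-0], M2=1, M3=1, M4=0 → 0 — matches
  M2 stuck-at-0: M1=0, M2=0 [stuck-at-0], M3=0, M4=1 → 1 — eliminated
  M3 stuck-at-0: M1=0, M2=1, M3=0 [stuck-at-0], M4=1 → 1 — eliminated
Only M1 stuck-at-0 reproduces the observed 0.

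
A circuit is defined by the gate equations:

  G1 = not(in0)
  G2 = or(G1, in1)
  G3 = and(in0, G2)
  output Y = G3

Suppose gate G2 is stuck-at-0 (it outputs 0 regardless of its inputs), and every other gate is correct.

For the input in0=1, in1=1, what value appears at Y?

Propagate with G2 forced: G1=0, G2=0 [stuck-at-0], G3=0.
So Y = 0. (Without the fault it would be 1.)

0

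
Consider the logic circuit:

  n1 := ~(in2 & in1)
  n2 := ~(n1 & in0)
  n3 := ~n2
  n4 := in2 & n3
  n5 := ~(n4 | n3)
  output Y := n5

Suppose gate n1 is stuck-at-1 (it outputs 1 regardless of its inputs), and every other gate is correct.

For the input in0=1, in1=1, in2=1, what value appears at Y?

Propagate with n1 forced: n1=1 [stuck-at-1], n2=0, n3=1, n4=1, n5=0.
So Y = 0. (Without the fault it would be 1.)

0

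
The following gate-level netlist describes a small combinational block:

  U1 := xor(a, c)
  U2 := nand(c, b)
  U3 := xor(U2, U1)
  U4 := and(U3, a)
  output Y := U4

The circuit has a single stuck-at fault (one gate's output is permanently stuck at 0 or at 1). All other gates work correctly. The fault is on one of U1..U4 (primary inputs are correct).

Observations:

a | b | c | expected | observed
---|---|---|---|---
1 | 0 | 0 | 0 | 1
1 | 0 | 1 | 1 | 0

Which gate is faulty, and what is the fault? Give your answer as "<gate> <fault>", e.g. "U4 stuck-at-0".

U2 stuck-at-0

Fault-free values for test 1 (a=1, b=0, c=0): U1=1, U2=1, U3=0, U4=0, giving Y=0. Observed 1.
Test 1: faults giving observed 1 are {U1 stuck-at-0, U2 stuck-at-0, U3 stuck-at-1, U4 stuck-at-1}.
Test 2 (a=1, b=0, c=1): fault-free U1=0, U2=1, U3=1, U4=1 → 1; observed 0. Eliminates U1 stuck-at-0, U3 stuck-at-1, U4 stuck-at-1.
Only U2 stuck-at-0 is consistent with every test.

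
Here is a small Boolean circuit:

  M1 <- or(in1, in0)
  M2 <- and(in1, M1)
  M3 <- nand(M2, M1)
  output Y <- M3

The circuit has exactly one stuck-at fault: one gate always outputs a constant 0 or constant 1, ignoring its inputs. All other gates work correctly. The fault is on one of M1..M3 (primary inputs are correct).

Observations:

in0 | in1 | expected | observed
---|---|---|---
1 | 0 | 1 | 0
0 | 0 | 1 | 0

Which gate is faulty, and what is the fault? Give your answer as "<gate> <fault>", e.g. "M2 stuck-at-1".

M3 stuck-at-0

Fault-free values for test 1 (in0=1, in1=0): M1=1, M2=0, M3=1, giving Y=1. Observed 0.
Test 1: faults giving observed 0 are {M2 stuck-at-1, M3 stuck-at-0}.
Test 2 (in0=0, in1=0): fault-free M1=0, M2=0, M3=1 → 1; observed 0. Eliminates M2 stuck-at-1.
Only M3 stuck-at-0 is consistent with every test.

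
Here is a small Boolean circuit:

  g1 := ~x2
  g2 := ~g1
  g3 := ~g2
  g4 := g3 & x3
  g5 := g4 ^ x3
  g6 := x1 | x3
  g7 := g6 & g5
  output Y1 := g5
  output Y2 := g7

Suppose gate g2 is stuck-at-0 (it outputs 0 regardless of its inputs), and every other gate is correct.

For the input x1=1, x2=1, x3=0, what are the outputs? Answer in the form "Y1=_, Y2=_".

Propagate with g2 forced: g1=0, g2=0 [stuck-at-0], g3=1, g4=0, g5=0, g6=1, g7=0.
So the outputs are Y1=0, Y2=0. (Same as the fault-free value — the fault is masked on this input.)

Y1=0, Y2=0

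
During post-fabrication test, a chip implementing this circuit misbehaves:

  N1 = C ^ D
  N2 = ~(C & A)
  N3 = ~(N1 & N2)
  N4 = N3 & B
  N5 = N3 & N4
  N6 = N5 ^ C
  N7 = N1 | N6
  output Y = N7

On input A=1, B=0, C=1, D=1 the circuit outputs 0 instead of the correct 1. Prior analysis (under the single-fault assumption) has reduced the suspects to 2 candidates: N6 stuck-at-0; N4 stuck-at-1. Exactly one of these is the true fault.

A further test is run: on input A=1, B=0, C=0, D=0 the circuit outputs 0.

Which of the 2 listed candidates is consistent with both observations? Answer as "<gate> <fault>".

N6 stuck-at-0

Evaluate each candidate on input A=1, B=0, C=0, D=0:
  N6 stuck-at-0: N1=0, N2=1, N3=1, N4=0, N5=0, N6=0 [stuck-at-0], N7=0 → 0 — matches
  N4 stuck-at-1: N1=0, N2=1, N3=1, N4=1 [stuck-at-1], N5=1, N6=1, N7=1 → 1 — eliminated
Only N6 stuck-at-0 reproduces the observed 0.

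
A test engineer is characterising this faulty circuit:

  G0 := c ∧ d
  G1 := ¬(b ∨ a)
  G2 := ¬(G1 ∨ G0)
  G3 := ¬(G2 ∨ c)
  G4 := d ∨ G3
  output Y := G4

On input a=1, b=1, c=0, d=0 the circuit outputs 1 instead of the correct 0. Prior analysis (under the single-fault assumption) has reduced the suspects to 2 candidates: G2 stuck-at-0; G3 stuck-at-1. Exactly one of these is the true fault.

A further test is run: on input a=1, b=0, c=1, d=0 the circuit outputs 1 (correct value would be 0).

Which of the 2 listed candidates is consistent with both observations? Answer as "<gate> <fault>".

G3 stuck-at-1

Evaluate each candidate on input a=1, b=0, c=1, d=0:
  G2 stuck-at-0: G0=0, G1=0, G2=0 [stuck-at-0], G3=0, G4=0 → 0 — eliminated
  G3 stuck-at-1: G0=0, G1=0, G2=1, G3=1 [stuck-at-1], G4=1 → 1 — matches
Only G3 stuck-at-1 reproduces the observed 1.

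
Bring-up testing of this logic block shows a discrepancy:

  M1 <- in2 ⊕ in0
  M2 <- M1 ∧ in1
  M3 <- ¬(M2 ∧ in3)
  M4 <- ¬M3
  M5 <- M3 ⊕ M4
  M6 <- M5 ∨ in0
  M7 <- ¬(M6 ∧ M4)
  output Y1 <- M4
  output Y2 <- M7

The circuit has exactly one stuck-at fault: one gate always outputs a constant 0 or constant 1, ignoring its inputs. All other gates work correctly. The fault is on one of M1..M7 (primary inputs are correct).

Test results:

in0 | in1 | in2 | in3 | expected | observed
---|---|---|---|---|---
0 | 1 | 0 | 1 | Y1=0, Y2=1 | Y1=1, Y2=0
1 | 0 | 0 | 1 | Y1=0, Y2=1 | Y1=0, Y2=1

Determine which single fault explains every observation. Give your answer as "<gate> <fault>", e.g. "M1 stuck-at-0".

Fault-free values for test 1 (in0=0, in1=1, in2=0, in3=1): M1=0, M2=0, M3=1, M4=0, M5=1, M6=1, M7=1, giving Y1=0, Y2=1. Observed Y1=1, Y2=0.
Test 1: faults giving observed Y1=1, Y2=0 are {M1 stuck-at-1, M2 stuck-at-1, M3 stuck-at-0}.
Test 2 (in0=1, in1=0, in2=0, in3=1): fault-free M1=1, M2=0, M3=1, M4=0, M5=1, M6=1, M7=1 → Y1=0, Y2=1; observed Y1=0, Y2=1. Eliminates M2 stuck-at-1, M3 stuck-at-0.
Only M1 stuck-at-1 is consistent with every test.

M1 stuck-at-1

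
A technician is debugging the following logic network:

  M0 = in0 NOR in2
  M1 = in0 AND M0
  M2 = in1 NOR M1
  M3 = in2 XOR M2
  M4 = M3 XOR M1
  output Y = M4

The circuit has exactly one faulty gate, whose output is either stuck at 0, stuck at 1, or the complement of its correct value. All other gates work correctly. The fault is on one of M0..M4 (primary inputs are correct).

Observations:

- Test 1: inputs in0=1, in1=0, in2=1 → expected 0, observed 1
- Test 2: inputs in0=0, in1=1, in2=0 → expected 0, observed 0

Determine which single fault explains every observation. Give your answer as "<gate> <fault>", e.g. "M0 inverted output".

Fault-free values for test 1 (in0=1, in1=0, in2=1): M0=0, M1=0, M2=1, M3=0, M4=0, giving Y=0. Observed 1.
Test 1: faults giving observed 1 are {M2 stuck-at-0, M2 inverted output, M3 stuck-at-1, M3 inverted output, M4 stuck-at-1, M4 inverted output}.
Test 2 (in0=0, in1=1, in2=0): fault-free M0=1, M1=0, M2=0, M3=0, M4=0 → 0; observed 0. Eliminates M2 inverted output, M3 stuck-at-1, M3 inverted output, M4 stuck-at-1, M4 inverted output.
Only M2 stuck-at-0 is consistent with every test.

M2 stuck-at-0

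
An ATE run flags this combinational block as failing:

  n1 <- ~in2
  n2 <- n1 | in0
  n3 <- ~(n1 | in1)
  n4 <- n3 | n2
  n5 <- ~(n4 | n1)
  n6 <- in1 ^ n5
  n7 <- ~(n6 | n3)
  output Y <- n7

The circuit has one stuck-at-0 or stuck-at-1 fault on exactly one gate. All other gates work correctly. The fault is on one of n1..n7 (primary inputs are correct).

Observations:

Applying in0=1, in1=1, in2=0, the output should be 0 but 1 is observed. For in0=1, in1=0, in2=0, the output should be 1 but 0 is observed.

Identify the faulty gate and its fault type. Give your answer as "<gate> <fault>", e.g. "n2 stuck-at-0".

n5 stuck-at-1

Fault-free values for test 1 (in0=1, in1=1, in2=0): n1=1, n2=1, n3=0, n4=1, n5=0, n6=1, n7=0, giving Y=0. Observed 1.
Test 1: faults giving observed 1 are {n5 stuck-at-1, n6 stuck-at-0, n7 stuck-at-1}.
Test 2 (in0=1, in1=0, in2=0): fault-free n1=1, n2=1, n3=0, n4=1, n5=0, n6=0, n7=1 → 1; observed 0. Eliminates n6 stuck-at-0, n7 stuck-at-1.
Only n5 stuck-at-1 is consistent with every test.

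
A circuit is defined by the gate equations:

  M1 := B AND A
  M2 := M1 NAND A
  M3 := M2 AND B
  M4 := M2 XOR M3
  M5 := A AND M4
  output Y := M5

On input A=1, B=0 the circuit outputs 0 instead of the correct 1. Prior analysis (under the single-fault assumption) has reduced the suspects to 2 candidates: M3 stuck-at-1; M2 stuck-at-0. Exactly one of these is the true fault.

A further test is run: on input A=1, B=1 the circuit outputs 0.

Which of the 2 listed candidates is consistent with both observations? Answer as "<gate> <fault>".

M2 stuck-at-0

Evaluate each candidate on input A=1, B=1:
  M3 stuck-at-1: M1=1, M2=0, M3=1 [stuck-at-1], M4=1, M5=1 → 1 — eliminated
  M2 stuck-at-0: M1=1, M2=0 [stuck-at-0], M3=0, M4=0, M5=0 → 0 — matches
Only M2 stuck-at-0 reproduces the observed 0.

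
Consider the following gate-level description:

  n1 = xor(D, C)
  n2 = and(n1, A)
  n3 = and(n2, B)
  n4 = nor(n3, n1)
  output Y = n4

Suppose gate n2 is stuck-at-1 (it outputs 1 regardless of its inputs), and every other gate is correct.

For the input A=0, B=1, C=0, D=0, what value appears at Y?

0

Propagate with n2 forced: n1=0, n2=1 [stuck-at-1], n3=1, n4=0.
So Y = 0. (Without the fault it would be 1.)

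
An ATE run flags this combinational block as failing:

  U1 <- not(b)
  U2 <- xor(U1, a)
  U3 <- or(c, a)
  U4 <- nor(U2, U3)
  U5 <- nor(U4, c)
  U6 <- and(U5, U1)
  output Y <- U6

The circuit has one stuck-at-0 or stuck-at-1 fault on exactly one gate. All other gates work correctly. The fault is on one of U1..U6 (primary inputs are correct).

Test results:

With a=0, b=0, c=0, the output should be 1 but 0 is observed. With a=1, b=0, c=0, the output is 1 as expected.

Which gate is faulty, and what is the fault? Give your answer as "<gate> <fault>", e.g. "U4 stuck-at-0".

U2 stuck-at-0

Fault-free values for test 1 (a=0, b=0, c=0): U1=1, U2=1, U3=0, U4=0, U5=1, U6=1, giving Y=1. Observed 0.
Test 1: faults giving observed 0 are {U1 stuck-at-0, U2 stuck-at-0, U4 stuck-at-1, U5 stuck-at-0, U6 stuck-at-0}.
Test 2 (a=1, b=0, c=0): fault-free U1=1, U2=0, U3=1, U4=0, U5=1, U6=1 → 1; observed 1. Eliminates U1 stuck-at-0, U4 stuck-at-1, U5 stuck-at-0, U6 stuck-at-0.
Only U2 stuck-at-0 is consistent with every test.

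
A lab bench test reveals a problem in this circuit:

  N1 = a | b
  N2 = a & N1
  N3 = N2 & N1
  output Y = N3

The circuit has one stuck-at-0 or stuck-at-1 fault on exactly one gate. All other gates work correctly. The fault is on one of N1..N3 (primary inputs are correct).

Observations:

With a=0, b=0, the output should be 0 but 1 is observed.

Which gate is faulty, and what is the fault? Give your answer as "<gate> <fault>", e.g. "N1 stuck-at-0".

Fault-free values for test 1 (a=0, b=0): N1=0, N2=0, N3=0, giving Y=0. Observed 1.
Test 1: faults giving observed 1 are {N3 stuck-at-1}.
Only N3 stuck-at-1 is consistent with every test.

N3 stuck-at-1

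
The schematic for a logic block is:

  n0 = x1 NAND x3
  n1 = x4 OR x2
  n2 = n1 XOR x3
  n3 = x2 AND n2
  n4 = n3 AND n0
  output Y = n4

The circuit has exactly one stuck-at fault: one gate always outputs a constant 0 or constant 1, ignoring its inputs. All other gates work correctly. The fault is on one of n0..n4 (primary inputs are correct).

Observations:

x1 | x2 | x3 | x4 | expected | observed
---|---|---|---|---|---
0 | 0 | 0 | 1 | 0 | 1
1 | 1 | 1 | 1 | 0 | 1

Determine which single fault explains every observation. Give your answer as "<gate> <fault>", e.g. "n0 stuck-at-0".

n4 stuck-at-1

Fault-free values for test 1 (x1=0, x2=0, x3=0, x4=1): n0=1, n1=1, n2=1, n3=0, n4=0, giving Y=0. Observed 1.
Test 1: faults giving observed 1 are {n3 stuck-at-1, n4 stuck-at-1}.
Test 2 (x1=1, x2=1, x3=1, x4=1): fault-free n0=0, n1=1, n2=0, n3=0, n4=0 → 0; observed 1. Eliminates n3 stuck-at-1.
Only n4 stuck-at-1 is consistent with every test.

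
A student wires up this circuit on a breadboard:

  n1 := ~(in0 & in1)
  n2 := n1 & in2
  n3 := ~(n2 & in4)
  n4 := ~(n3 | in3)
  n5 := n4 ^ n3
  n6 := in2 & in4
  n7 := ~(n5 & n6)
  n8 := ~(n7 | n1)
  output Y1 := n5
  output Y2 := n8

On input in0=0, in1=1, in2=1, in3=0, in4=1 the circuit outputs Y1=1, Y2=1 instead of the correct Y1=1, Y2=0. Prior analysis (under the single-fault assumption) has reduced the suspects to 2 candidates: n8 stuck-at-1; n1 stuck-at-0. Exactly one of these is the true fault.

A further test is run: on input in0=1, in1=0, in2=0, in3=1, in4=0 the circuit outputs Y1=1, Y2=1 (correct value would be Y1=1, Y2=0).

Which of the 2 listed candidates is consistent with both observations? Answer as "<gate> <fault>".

n8 stuck-at-1

Evaluate each candidate on input in0=1, in1=0, in2=0, in3=1, in4=0:
  n8 stuck-at-1: n1=1, n2=0, n3=1, n4=0, n5=1, n6=0, n7=1, n8=1 [stuck-at-1] → Y1=1, Y2=1 — matches
  n1 stuck-at-0: n1=0 [stuck-at-0], n2=0, n3=1, n4=0, n5=1, n6=0, n7=1, n8=0 → Y1=1, Y2=0 — eliminated
Only n8 stuck-at-1 reproduces the observed Y1=1, Y2=1.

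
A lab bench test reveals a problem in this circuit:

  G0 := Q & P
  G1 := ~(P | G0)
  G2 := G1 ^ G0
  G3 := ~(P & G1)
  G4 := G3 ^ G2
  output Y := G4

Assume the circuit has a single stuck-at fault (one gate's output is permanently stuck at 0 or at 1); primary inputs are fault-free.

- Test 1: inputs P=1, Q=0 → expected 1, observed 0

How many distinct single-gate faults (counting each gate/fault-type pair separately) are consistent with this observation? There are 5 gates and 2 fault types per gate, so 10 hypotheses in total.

Fault-free: G0=0, G1=0, G2=0, G3=1, G4=1 → 1. Observed 0.
  G0 stuck-at-0: output 1 ✗
  G0 stuck-at-1: output 0 ✓
  G1 stuck-at-0: output 1 ✗
  G1 stuck-at-1: output 1 ✗
  G2 stuck-at-0: output 1 ✗
  G2 stuck-at-1: output 0 ✓
  G3 stuck-at-0: output 0 ✓
  G3 stuck-at-1: output 1 ✗
  G4 stuck-at-0: output 0 ✓
  G4 stuck-at-1: output 1 ✗
Consistent faults: {G0 stuck-at-1, G2 stuck-at-1, G3 stuck-at-0, G4 stuck-at-0} — 4 in all.

4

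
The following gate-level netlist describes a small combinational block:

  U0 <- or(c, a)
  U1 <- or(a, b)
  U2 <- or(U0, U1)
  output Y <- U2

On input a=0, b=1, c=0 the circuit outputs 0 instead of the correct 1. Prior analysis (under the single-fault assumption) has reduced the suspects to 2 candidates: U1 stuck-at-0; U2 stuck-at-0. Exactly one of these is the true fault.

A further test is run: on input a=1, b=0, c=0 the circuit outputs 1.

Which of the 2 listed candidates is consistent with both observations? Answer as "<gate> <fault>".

U1 stuck-at-0

Evaluate each candidate on input a=1, b=0, c=0:
  U1 stuck-at-0: U0=1, U1=0 [stuck-at-0], U2=1 → 1 — matches
  U2 stuck-at-0: U0=1, U1=1, U2=0 [stuck-at-0] → 0 — eliminated
Only U1 stuck-at-0 reproduces the observed 1.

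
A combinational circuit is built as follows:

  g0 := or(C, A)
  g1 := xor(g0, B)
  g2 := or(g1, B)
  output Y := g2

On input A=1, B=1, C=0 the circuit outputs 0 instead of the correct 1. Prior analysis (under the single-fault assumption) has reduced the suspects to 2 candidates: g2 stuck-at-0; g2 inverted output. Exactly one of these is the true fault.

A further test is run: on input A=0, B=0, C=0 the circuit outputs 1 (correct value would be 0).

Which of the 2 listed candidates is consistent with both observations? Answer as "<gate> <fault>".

g2 inverted output

Evaluate each candidate on input A=0, B=0, C=0:
  g2 stuck-at-0: g0=0, g1=0, g2=0 [stuck-at-0] → 0 — eliminated
  g2 inverted output: g0=0, g1=0, g2=1 [inverted output] → 1 — matches
Only g2 inverted output reproduces the observed 1.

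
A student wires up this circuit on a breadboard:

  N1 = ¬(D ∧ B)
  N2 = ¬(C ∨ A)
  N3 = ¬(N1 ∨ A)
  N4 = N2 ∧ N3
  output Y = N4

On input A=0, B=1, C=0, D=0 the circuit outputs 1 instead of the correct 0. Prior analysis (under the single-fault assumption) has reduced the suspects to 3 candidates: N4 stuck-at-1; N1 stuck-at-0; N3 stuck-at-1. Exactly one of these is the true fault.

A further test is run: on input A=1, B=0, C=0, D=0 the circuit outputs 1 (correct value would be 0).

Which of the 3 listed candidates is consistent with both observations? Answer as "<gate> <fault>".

Evaluate each candidate on input A=1, B=0, C=0, D=0:
  N4 stuck-at-1: N1=1, N2=0, N3=0, N4=1 [stuck-at-1] → 1 — matches
  N1 stuck-at-0: N1=0 [stuck-at-0], N2=0, N3=0, N4=0 → 0 — eliminated
  N3 stuck-at-1: N1=1, N2=0, N3=1 [stuck-at-1], N4=0 → 0 — eliminated
Only N4 stuck-at-1 reproduces the observed 1.

N4 stuck-at-1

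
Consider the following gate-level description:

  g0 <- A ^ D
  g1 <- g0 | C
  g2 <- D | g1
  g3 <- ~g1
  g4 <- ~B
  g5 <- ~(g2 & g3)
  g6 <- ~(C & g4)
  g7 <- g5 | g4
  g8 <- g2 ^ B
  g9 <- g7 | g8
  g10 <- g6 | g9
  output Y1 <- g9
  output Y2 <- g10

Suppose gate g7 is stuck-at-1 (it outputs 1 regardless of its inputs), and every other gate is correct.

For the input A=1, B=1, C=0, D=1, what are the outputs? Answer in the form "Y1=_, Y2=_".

Propagate with g7 forced: g0=0, g1=0, g2=1, g3=1, g4=0, g5=0, g6=1, g7=1 [stuck-at-1], g8=0, g9=1, g10=1.
So the outputs are Y1=1, Y2=1. (Without the fault they would be Y1=0, Y2=1.)

Y1=1, Y2=1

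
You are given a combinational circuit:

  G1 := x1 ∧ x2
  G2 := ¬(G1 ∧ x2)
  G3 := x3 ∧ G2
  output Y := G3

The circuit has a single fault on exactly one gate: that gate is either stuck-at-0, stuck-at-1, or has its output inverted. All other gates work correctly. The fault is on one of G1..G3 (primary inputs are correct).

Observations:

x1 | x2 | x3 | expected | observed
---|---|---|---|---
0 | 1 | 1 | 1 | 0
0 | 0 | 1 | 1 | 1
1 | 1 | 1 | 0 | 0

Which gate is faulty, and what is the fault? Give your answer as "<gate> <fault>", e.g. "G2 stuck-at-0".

Fault-free values for test 1 (x1=0, x2=1, x3=1): G1=0, G2=1, G3=1, giving Y=1. Observed 0.
Test 1: faults giving observed 0 are {G1 stuck-at-1, G1 inverted output, G2 stuck-at-0, G2 inverted output, G3 stuck-at-0, G3 inverted output}.
Test 2 (x1=0, x2=0, x3=1): fault-free G1=0, G2=1, G3=1 → 1; observed 1. Eliminates G2 stuck-at-0, G2 inverted output, G3 stuck-at-0, G3 inverted output.
Test 3 (x1=1, x2=1, x3=1): fault-free G1=1, G2=0, G3=0 → 0; observed 0. Eliminates G1 inverted output.
Only G1 stuck-at-1 is consistent with every test.

G1 stuck-at-1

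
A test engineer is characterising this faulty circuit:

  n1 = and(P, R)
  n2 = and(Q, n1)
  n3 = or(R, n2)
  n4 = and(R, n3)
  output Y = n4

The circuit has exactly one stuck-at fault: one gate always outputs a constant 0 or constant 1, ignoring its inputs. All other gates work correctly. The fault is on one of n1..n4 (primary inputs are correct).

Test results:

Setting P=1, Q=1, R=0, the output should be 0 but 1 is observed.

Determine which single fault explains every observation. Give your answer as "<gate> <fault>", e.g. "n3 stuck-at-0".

Fault-free values for test 1 (P=1, Q=1, R=0): n1=0, n2=0, n3=0, n4=0, giving Y=0. Observed 1.
Test 1: faults giving observed 1 are {n4 stuck-at-1}.
Only n4 stuck-at-1 is consistent with every test.

n4 stuck-at-1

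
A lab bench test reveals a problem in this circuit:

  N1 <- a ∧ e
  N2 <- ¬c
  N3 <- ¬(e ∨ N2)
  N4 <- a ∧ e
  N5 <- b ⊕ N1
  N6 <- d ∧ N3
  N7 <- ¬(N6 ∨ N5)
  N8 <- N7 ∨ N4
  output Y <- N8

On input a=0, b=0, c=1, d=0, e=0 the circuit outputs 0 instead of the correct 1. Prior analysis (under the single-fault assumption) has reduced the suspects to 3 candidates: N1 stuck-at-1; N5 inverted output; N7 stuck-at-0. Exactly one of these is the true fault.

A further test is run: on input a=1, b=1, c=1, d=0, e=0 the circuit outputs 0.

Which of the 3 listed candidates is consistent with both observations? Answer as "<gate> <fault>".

N7 stuck-at-0

Evaluate each candidate on input a=1, b=1, c=1, d=0, e=0:
  N1 stuck-at-1: N1=1 [stuck-at-1], N2=0, N3=1, N4=0, N5=0, N6=0, N7=1, N8=1 → 1 — eliminated
  N5 inverted output: N1=0, N2=0, N3=1, N4=0, N5=0 [inverted output], N6=0, N7=1, N8=1 → 1 — eliminated
  N7 stuck-at-0: N1=0, N2=0, N3=1, N4=0, N5=1, N6=0, N7=0 [stuck-at-0], N8=0 → 0 — matches
Only N7 stuck-at-0 reproduces the observed 0.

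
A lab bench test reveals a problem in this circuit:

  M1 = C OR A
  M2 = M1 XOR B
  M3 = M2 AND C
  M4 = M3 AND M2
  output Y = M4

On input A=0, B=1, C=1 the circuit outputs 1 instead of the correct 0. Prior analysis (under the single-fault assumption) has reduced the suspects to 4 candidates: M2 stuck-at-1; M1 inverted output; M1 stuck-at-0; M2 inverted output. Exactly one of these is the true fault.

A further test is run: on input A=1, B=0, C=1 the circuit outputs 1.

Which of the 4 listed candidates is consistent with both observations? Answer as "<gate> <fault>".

Evaluate each candidate on input A=1, B=0, C=1:
  M2 stuck-at-1: M1=1, M2=1 [stuck-at-1], M3=1, M4=1 → 1 — matches
  M1 inverted output: M1=0 [inverted output], M2=0, M3=0, M4=0 → 0 — eliminated
  M1 stuck-at-0: M1=0 [stuck-at-0], M2=0, M3=0, M4=0 → 0 — eliminated
  M2 inverted output: M1=1, M2=0 [inverted output], M3=0, M4=0 → 0 — eliminated
Only M2 stuck-at-1 reproduces the observed 1.

M2 stuck-at-1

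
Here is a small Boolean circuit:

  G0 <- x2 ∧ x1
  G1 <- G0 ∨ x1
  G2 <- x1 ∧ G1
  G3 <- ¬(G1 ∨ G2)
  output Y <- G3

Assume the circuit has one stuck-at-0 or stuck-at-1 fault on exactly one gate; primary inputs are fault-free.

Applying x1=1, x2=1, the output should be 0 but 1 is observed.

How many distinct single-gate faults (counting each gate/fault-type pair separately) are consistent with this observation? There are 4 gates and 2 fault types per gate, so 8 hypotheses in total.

Fault-free: G0=1, G1=1, G2=1, G3=0 → 0. Observed 1.
  G0 stuck-at-0: output 0 ✗
  G0 stuck-at-1: output 0 ✗
  G1 stuck-at-0: output 1 ✓
  G1 stuck-at-1: output 0 ✗
  G2 stuck-at-0: output 0 ✗
  G2 stuck-at-1: output 0 ✗
  G3 stuck-at-0: output 0 ✗
  G3 stuck-at-1: output 1 ✓
Consistent faults: {G1 stuck-at-0, G3 stuck-at-1} — 2 in all.

2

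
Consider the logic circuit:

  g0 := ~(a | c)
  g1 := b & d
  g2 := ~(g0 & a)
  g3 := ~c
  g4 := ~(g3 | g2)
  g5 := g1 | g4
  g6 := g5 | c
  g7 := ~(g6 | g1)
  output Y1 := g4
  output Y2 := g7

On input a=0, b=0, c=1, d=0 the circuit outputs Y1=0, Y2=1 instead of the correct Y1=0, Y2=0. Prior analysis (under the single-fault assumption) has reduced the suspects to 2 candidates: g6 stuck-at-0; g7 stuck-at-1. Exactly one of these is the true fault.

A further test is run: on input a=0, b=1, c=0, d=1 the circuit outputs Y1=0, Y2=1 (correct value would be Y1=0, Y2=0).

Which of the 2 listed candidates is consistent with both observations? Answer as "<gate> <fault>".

g7 stuck-at-1

Evaluate each candidate on input a=0, b=1, c=0, d=1:
  g6 stuck-at-0: g0=1, g1=1, g2=1, g3=1, g4=0, g5=1, g6=0 [stuck-at-0], g7=0 → Y1=0, Y2=0 — eliminated
  g7 stuck-at-1: g0=1, g1=1, g2=1, g3=1, g4=0, g5=1, g6=1, g7=1 [stuck-at-1] → Y1=0, Y2=1 — matches
Only g7 stuck-at-1 reproduces the observed Y1=0, Y2=1.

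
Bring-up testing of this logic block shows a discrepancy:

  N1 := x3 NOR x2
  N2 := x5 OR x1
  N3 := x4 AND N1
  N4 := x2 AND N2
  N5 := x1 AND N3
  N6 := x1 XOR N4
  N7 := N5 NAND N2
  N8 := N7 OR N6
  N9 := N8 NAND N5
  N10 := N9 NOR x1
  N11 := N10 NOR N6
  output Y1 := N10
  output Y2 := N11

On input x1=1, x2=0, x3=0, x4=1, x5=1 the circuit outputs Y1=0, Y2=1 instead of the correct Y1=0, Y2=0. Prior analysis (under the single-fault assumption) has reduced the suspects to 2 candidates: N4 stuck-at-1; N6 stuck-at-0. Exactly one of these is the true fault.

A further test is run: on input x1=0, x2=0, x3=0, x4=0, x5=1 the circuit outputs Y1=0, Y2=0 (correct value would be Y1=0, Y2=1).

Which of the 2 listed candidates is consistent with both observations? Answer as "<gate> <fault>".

Evaluate each candidate on input x1=0, x2=0, x3=0, x4=0, x5=1:
  N4 stuck-at-1: N1=1, N2=1, N3=0, N4=1 [stuck-at-1], N5=0, N6=1, N7=1, N8=1, N9=1, N10=0, N11=0 → Y1=0, Y2=0 — matches
  N6 stuck-at-0: N1=1, N2=1, N3=0, N4=0, N5=0, N6=0 [stuck-at-0], N7=1, N8=1, N9=1, N10=0, N11=1 → Y1=0, Y2=1 — eliminated
Only N4 stuck-at-1 reproduces the observed Y1=0, Y2=0.

N4 stuck-at-1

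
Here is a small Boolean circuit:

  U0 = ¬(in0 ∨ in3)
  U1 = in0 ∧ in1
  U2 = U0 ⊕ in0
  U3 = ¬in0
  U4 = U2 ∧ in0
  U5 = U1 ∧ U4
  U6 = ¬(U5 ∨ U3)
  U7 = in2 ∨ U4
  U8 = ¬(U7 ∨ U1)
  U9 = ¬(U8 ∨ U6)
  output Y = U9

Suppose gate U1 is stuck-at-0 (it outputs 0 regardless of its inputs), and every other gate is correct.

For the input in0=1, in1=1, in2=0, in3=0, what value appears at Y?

0

Propagate with U1 forced: U0=0, U1=0 [stuck-at-0], U2=1, U3=0, U4=1, U5=0, U6=1, U7=1, U8=0, U9=0.
So Y = 0. (Without the fault it would be 1.)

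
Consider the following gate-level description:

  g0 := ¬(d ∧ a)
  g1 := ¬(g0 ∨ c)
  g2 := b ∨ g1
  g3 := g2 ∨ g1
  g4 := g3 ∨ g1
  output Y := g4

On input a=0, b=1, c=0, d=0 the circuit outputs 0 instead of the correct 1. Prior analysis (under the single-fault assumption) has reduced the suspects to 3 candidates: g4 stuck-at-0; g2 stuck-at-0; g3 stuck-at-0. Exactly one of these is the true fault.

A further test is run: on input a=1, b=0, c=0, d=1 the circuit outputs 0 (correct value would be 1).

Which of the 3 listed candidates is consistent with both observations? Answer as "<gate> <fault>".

g4 stuck-at-0

Evaluate each candidate on input a=1, b=0, c=0, d=1:
  g4 stuck-at-0: g0=0, g1=1, g2=1, g3=1, g4=0 [stuck-at-0] → 0 — matches
  g2 stuck-at-0: g0=0, g1=1, g2=0 [stuck-at-0], g3=1, g4=1 → 1 — eliminated
  g3 stuck-at-0: g0=0, g1=1, g2=1, g3=0 [stuck-at-0], g4=1 → 1 — eliminated
Only g4 stuck-at-0 reproduces the observed 0.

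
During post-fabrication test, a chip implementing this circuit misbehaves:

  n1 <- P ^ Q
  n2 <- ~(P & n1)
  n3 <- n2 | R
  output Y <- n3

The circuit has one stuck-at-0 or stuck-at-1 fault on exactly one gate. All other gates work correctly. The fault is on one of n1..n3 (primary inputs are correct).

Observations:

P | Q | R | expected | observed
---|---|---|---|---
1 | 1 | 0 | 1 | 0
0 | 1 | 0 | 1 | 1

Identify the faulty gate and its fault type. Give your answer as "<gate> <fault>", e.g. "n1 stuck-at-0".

n1 stuck-at-1

Fault-free values for test 1 (P=1, Q=1, R=0): n1=0, n2=1, n3=1, giving Y=1. Observed 0.
Test 1: faults giving observed 0 are {n1 stuck-at-1, n2 stuck-at-0, n3 stuck-at-0}.
Test 2 (P=0, Q=1, R=0): fault-free n1=1, n2=1, n3=1 → 1; observed 1. Eliminates n2 stuck-at-0, n3 stuck-at-0.
Only n1 stuck-at-1 is consistent with every test.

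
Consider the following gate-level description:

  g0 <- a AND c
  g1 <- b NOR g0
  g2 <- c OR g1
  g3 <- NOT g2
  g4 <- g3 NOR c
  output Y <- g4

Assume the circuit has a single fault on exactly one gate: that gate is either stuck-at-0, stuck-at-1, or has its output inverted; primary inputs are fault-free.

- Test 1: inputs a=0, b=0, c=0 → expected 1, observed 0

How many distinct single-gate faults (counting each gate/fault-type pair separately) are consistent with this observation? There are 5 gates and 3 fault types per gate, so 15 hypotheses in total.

Fault-free: g0=0, g1=1, g2=1, g3=0, g4=1 → 1. Observed 0.
  g0: stuck-at-1, inverted output ✓; others ✗
  g1: stuck-at-0, inverted output ✓; others ✗
  g2: stuck-at-0, inverted output ✓; others ✗
  g3: stuck-at-1, inverted output ✓; others ✗
  g4: stuck-at-0, inverted output ✓; others ✗
Consistent faults: {g0 stuck-at-1, g0 inverted output, g1 stuck-at-0, g1 inverted output, g2 stuck-at-0, g2 inverted output, g3 stuck-at-1, g3 inverted output, g4 stuck-at-0, g4 inverted output} — 10 in all.

10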